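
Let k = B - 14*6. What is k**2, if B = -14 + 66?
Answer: 1024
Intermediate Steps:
B = 52
k = -32 (k = 52 - 14*6 = 52 - 1*84 = 52 - 84 = -32)
k**2 = (-32)**2 = 1024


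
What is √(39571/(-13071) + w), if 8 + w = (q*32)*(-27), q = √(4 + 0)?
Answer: I*√297114639717/13071 ≈ 41.702*I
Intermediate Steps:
q = 2 (q = √4 = 2)
w = -1736 (w = -8 + (2*32)*(-27) = -8 + 64*(-27) = -8 - 1728 = -1736)
√(39571/(-13071) + w) = √(39571/(-13071) - 1736) = √(39571*(-1/13071) - 1736) = √(-39571/13071 - 1736) = √(-22730827/13071) = I*√297114639717/13071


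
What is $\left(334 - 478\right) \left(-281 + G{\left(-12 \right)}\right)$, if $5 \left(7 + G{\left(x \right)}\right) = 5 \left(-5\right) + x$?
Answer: $\frac{212688}{5} \approx 42538.0$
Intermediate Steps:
$G{\left(x \right)} = -12 + \frac{x}{5}$ ($G{\left(x \right)} = -7 + \frac{5 \left(-5\right) + x}{5} = -7 + \frac{-25 + x}{5} = -7 + \left(-5 + \frac{x}{5}\right) = -12 + \frac{x}{5}$)
$\left(334 - 478\right) \left(-281 + G{\left(-12 \right)}\right) = \left(334 - 478\right) \left(-281 + \left(-12 + \frac{1}{5} \left(-12\right)\right)\right) = - 144 \left(-281 - \frac{72}{5}\right) = \left(-144\right) \left(- \frac{1477}{5}\right) = \frac{212688}{5}$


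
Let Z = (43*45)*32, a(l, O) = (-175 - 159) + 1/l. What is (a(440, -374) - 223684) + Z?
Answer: -71323119/440 ≈ -1.6210e+5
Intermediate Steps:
a(l, O) = -334 + 1/l
Z = 61920 (Z = 1935*32 = 61920)
(a(440, -374) - 223684) + Z = ((-334 + 1/440) - 223684) + 61920 = (-146959/440 - 223684) + 61920 = -98567919/440 + 61920 = -71323119/440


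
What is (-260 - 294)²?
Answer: 306916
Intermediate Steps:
(-260 - 294)² = (-554)² = 306916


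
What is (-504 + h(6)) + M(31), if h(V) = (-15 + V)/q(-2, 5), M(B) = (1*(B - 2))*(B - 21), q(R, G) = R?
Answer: -419/2 ≈ -209.50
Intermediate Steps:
M(B) = (-21 + B)*(-2 + B) (M(B) = (1*(-2 + B))*(-21 + B) = (-2 + B)*(-21 + B) = (-21 + B)*(-2 + B))
h(V) = 15/2 - V/2 (h(V) = (-15 + V)/(-2) = (-15 + V)*(-1/2) = 15/2 - V/2)
(-504 + h(6)) + M(31) = (-504 + (15/2 - 1/2*6)) + (42 + 31**2 - 23*31) = (-504 + (15/2 - 3)) + (42 + 961 - 713) = (-504 + 9/2) + 290 = -999/2 + 290 = -419/2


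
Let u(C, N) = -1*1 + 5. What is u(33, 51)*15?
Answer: 60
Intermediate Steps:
u(C, N) = 4 (u(C, N) = -1 + 5 = 4)
u(33, 51)*15 = 4*15 = 60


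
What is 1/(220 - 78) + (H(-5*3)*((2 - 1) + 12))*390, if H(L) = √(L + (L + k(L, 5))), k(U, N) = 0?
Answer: 1/142 + 5070*I*√30 ≈ 0.0070423 + 27770.0*I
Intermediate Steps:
H(L) = √2*√L (H(L) = √(L + (L + 0)) = √(L + L) = √(2*L) = √2*√L)
1/(220 - 78) + (H(-5*3)*((2 - 1) + 12))*390 = 1/(220 - 78) + ((√2*√(-5*3))*((2 - 1) + 12))*390 = 1/142 + ((√2*√(-15))*(1 + 12))*390 = 1/142 + ((√2*(I*√15))*13)*390 = 1/142 + ((I*√30)*13)*390 = 1/142 + (13*I*√30)*390 = 1/142 + 5070*I*√30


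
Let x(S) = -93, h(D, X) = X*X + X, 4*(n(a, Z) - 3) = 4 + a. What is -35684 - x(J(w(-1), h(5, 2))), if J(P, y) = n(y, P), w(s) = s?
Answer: -35591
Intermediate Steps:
n(a, Z) = 4 + a/4 (n(a, Z) = 3 + (4 + a)/4 = 3 + (1 + a/4) = 4 + a/4)
h(D, X) = X + X**2 (h(D, X) = X**2 + X = X + X**2)
J(P, y) = 4 + y/4
-35684 - x(J(w(-1), h(5, 2))) = -35684 - 1*(-93) = -35684 + 93 = -35591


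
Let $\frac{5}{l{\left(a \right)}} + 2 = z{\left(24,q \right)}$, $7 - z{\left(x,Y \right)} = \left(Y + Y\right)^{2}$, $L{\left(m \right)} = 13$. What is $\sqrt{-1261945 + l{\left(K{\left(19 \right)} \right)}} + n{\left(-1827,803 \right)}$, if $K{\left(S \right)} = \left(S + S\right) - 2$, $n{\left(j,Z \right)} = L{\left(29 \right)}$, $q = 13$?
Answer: $13 + \frac{10 i \sqrt{5681793821}}{671} \approx 13.0 + 1123.4 i$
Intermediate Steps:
$n{\left(j,Z \right)} = 13$
$K{\left(S \right)} = -2 + 2 S$ ($K{\left(S \right)} = 2 S - 2 = -2 + 2 S$)
$z{\left(x,Y \right)} = 7 - 4 Y^{2}$ ($z{\left(x,Y \right)} = 7 - \left(Y + Y\right)^{2} = 7 - \left(2 Y\right)^{2} = 7 - 4 Y^{2}$)
$l{\left(a \right)} = - \frac{5}{671}$ ($l{\left(a \right)} = \frac{5}{-2 + \left(7 - 4 \cdot 13^{2}\right)} = \frac{5}{-2 + \left(7 - 676\right)} = \frac{5}{-2 - 669} = \frac{5}{-671} = 5 \left(- \frac{1}{671}\right) = - \frac{5}{671}$)
$\sqrt{-1261945 + l{\left(K{\left(19 \right)} \right)}} + n{\left(-1827,803 \right)} = \sqrt{-1261945 - \frac{5}{671}} + 13 = \sqrt{- \frac{846765100}{671}} + 13 = \frac{10 i \sqrt{5681793821}}{671} + 13 = 13 + \frac{10 i \sqrt{5681793821}}{671}$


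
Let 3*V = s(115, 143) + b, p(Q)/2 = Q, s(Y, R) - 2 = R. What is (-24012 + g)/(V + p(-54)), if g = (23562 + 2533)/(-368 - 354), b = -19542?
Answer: 52088277/14238562 ≈ 3.6583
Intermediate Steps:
s(Y, R) = 2 + R
p(Q) = 2*Q
V = -19397/3 (V = ((2 + 143) - 19542)/3 = (145 - 19542)/3 = (1/3)*(-19397) = -19397/3 ≈ -6465.7)
g = -26095/722 (g = 26095/(-722) = 26095*(-1/722) = -26095/722 ≈ -36.143)
(-24012 + g)/(V + p(-54)) = (-24012 - 26095/722)/(-19397/3 + 2*(-54)) = -17362759/(722*(-19397/3 - 108)) = -17362759/(722*(-19721/3)) = -17362759/722*(-3/19721) = 52088277/14238562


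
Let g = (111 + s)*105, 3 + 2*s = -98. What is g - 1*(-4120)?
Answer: 20945/2 ≈ 10473.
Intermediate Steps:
s = -101/2 (s = -3/2 + (½)*(-98) = -3/2 - 49 = -101/2 ≈ -50.500)
g = 12705/2 (g = (111 - 101/2)*105 = (121/2)*105 = 12705/2 ≈ 6352.5)
g - 1*(-4120) = 12705/2 - 1*(-4120) = 12705/2 + 4120 = 20945/2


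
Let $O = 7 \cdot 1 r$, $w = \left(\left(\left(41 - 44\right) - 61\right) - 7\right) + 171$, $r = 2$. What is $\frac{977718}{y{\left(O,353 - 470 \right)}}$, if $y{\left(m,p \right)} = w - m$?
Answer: $\frac{488859}{43} \approx 11369.0$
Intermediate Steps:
$w = 100$ ($w = \left(\left(-3 - 61\right) - 7\right) + 171 = \left(-64 - 7\right) + 171 = -71 + 171 = 100$)
$O = 14$ ($O = 7 \cdot 1 \cdot 2 = 7 \cdot 2 = 14$)
$y{\left(m,p \right)} = 100 - m$
$\frac{977718}{y{\left(O,353 - 470 \right)}} = \frac{977718}{100 - 14} = \frac{977718}{86} = 977718 \cdot \frac{1}{86} = \frac{488859}{43}$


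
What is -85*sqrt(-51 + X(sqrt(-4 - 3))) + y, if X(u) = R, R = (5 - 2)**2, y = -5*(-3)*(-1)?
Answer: -15 - 85*I*sqrt(42) ≈ -15.0 - 550.86*I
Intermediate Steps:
y = -15 (y = 15*(-1) = -15)
R = 9 (R = 3**2 = 9)
X(u) = 9
-85*sqrt(-51 + X(sqrt(-4 - 3))) + y = -85*sqrt(-51 + 9) - 15 = -85*I*sqrt(42) - 15 = -15 - 85*I*sqrt(42)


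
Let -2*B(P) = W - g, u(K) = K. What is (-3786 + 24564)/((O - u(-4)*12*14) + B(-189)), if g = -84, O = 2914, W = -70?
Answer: 6926/1193 ≈ 5.8055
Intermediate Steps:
B(P) = -7 (B(P) = -(-70 - 1*(-84))/2 = -(-70 + 84)/2 = -½*14 = -7)
(-3786 + 24564)/((O - u(-4)*12*14) + B(-189)) = (-3786 + 24564)/((2914 - (-4*12)*14) - 7) = 20778/((2914 - (-48)*14) - 7) = 20778/((2914 - 1*(-672)) - 7) = 20778/((2914 + 672) - 7) = 20778/(3586 - 7) = 20778/3579 = 20778*(1/3579) = 6926/1193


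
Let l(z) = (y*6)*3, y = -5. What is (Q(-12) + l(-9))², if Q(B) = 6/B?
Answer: 32761/4 ≈ 8190.3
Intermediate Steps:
l(z) = -90 (l(z) = -5*6*3 = -30*3 = -90)
(Q(-12) + l(-9))² = (6/(-12) - 90)² = (6*(-1/12) - 90)² = (-½ - 90)² = (-181/2)² = 32761/4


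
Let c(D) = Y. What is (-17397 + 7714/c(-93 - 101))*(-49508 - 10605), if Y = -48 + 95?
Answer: 1035919655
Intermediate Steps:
Y = 47
c(D) = 47
(-17397 + 7714/c(-93 - 101))*(-49508 - 10605) = (-17397 + 7714/47)*(-49508 - 10605) = (-17397 + 7714*(1/47))*(-60113) = (-17397 + 7714/47)*(-60113) = -809945/47*(-60113) = 1035919655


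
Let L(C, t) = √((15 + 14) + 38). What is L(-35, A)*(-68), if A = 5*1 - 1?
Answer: -68*√67 ≈ -556.60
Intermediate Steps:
A = 4 (A = 5 - 1 = 4)
L(C, t) = √67 (L(C, t) = √(29 + 38) = √67)
L(-35, A)*(-68) = √67*(-68) = -68*√67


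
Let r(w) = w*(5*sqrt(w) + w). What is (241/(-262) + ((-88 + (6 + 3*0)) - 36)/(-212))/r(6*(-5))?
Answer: -1261/5727975 - 1261*I*sqrt(30)/34367850 ≈ -0.00022015 - 0.00020097*I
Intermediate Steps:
r(w) = w*(w + 5*sqrt(w))
(241/(-262) + ((-88 + (6 + 3*0)) - 36)/(-212))/r(6*(-5)) = (241/(-262) + ((-88 + (6 + 3*0)) - 36)/(-212))/((6*(-5))**2 + 5*(6*(-5))**(3/2)) = (241*(-1/262) + ((-88 + (6 + 0)) - 36)*(-1/212))/((-30)**2 + 5*(-30)**(3/2)) = (-241/262 + ((-88 + 6) - 36)*(-1/212))/(900 + 5*(-30*I*sqrt(30))) = (-241/262 + (-82 - 36)*(-1/212))/(900 - 150*I*sqrt(30)) = (-241/262 - 118*(-1/212))/(900 - 150*I*sqrt(30)) = (-241/262 + 59/106)/(900 - 150*I*sqrt(30)) = -2522/(6943*(900 - 150*I*sqrt(30)))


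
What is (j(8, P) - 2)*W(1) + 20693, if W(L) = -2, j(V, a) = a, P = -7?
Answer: 20711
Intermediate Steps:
(j(8, P) - 2)*W(1) + 20693 = (-7 - 2)*(-2) + 20693 = -9*(-2) + 20693 = 18 + 20693 = 20711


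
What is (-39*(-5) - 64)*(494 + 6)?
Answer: 65500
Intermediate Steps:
(-39*(-5) - 64)*(494 + 6) = (195 - 64)*500 = 131*500 = 65500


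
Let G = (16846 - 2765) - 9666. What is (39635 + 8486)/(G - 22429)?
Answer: -48121/18014 ≈ -2.6713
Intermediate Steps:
G = 4415 (G = 14081 - 9666 = 4415)
(39635 + 8486)/(G - 22429) = (39635 + 8486)/(4415 - 22429) = 48121/(-18014) = 48121*(-1/18014) = -48121/18014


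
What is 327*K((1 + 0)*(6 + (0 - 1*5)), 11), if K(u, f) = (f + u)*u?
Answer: 3924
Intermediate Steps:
K(u, f) = u*(f + u)
327*K((1 + 0)*(6 + (0 - 1*5)), 11) = 327*(((1 + 0)*(6 + (0 - 1*5)))*(11 + (1 + 0)*(6 + (0 - 1*5)))) = 327*((1*(6 + (0 - 5)))*(11 + 1*(6 + (0 - 5)))) = 327*((1*(6 - 5))*(11 + 1*(6 - 5))) = 327*((1*1)*(11 + 1*1)) = 327*(1*(11 + 1)) = 327*(1*12) = 327*12 = 3924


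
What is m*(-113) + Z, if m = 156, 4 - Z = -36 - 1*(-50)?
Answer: -17638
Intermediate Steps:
Z = -10 (Z = 4 - (-36 - 1*(-50)) = 4 - (-36 + 50) = 4 - 1*14 = 4 - 14 = -10)
m*(-113) + Z = 156*(-113) - 10 = -17628 - 10 = -17638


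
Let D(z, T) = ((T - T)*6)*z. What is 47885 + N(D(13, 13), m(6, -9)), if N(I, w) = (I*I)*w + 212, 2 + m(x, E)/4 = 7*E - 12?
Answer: 48097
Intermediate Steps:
m(x, E) = -56 + 28*E (m(x, E) = -8 + 4*(7*E - 12) = -8 + 4*(-12 + 7*E) = -8 + (-48 + 28*E) = -56 + 28*E)
D(z, T) = 0 (D(z, T) = (0*6)*z = 0*z = 0)
N(I, w) = 212 + w*I² (N(I, w) = I²*w + 212 = w*I² + 212 = 212 + w*I²)
47885 + N(D(13, 13), m(6, -9)) = 47885 + (212 + (-56 + 28*(-9))*0²) = 47885 + (212 + (-56 - 252)*0) = 47885 + (212 - 308*0) = 47885 + (212 + 0) = 47885 + 212 = 48097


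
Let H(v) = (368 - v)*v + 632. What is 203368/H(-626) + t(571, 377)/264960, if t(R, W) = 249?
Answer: -1492488997/4575064320 ≈ -0.32622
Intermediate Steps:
H(v) = 632 + v*(368 - v) (H(v) = v*(368 - v) + 632 = 632 + v*(368 - v))
203368/H(-626) + t(571, 377)/264960 = 203368/(632 - 1*(-626)**2 + 368*(-626)) + 249/264960 = 203368/(632 - 1*391876 - 230368) + 249*(1/264960) = 203368/(632 - 391876 - 230368) + 83/88320 = 203368/(-621612) + 83/88320 = 203368*(-1/621612) + 83/88320 = -50842/155403 + 83/88320 = -1492488997/4575064320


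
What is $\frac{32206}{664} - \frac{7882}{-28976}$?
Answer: $\frac{58652169}{1202504} \approx 48.775$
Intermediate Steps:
$\frac{32206}{664} - \frac{7882}{-28976} = 32206 \cdot \frac{1}{664} - - \frac{3941}{14488} = \frac{16103}{332} + \frac{3941}{14488} = \frac{58652169}{1202504}$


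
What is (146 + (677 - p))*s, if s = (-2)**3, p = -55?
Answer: -7024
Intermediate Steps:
s = -8
(146 + (677 - p))*s = (146 + (677 - 1*(-55)))*(-8) = (146 + (677 + 55))*(-8) = (146 + 732)*(-8) = 878*(-8) = -7024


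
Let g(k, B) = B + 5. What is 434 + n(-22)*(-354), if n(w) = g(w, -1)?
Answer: -982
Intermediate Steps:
g(k, B) = 5 + B
n(w) = 4 (n(w) = 5 - 1 = 4)
434 + n(-22)*(-354) = 434 + 4*(-354) = 434 - 1416 = -982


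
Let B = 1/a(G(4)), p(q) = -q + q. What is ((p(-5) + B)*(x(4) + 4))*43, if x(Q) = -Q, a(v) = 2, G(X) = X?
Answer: 0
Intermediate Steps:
p(q) = 0
B = 1/2 ≈ 0.50000
((p(-5) + B)*(x(4) + 4))*43 = ((0 + 1/2)*(-1*4 + 4))*43 = ((-4 + 4)/2)*43 = ((1/2)*0)*43 = 0*43 = 0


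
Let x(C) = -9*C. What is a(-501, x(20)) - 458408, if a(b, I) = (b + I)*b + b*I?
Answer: -27047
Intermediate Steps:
a(b, I) = I*b + b*(I + b) (a(b, I) = (I + b)*b + I*b = b*(I + b) + I*b = I*b + b*(I + b))
a(-501, x(20)) - 458408 = -501*(-501 + 2*(-9*20)) - 458408 = -501*(-501 + 2*(-180)) - 458408 = -501*(-501 - 360) - 458408 = -501*(-861) - 458408 = 431361 - 458408 = -27047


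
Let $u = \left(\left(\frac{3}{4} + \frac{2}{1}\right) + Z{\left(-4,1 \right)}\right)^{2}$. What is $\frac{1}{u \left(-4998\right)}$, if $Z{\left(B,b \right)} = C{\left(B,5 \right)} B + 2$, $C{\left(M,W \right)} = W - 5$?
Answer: $- \frac{8}{902139} \approx -8.8678 \cdot 10^{-6}$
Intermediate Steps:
$C{\left(M,W \right)} = -5 + W$ ($C{\left(M,W \right)} = W - 5 = -5 + W$)
$Z{\left(B,b \right)} = 2$ ($Z{\left(B,b \right)} = \left(-5 + 5\right) B + 2 = 0 B + 2 = 0 + 2 = 2$)
$u = \frac{361}{16}$ ($u = \left(\left(\frac{3}{4} + \frac{2}{1}\right) + 2\right)^{2} = \left(\left(3 \cdot \frac{1}{4} + 2 \cdot 1\right) + 2\right)^{2} = \left(\left(\frac{3}{4} + 2\right) + 2\right)^{2} = \left(\frac{11}{4} + 2\right)^{2} = \left(\frac{19}{4}\right)^{2} = \frac{361}{16} \approx 22.563$)
$\frac{1}{u \left(-4998\right)} = \frac{1}{\frac{361}{16} \left(-4998\right)} = \frac{1}{- \frac{902139}{8}} = - \frac{8}{902139}$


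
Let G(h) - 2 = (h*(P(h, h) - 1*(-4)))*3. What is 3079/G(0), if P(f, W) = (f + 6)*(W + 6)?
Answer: 3079/2 ≈ 1539.5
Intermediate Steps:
P(f, W) = (6 + W)*(6 + f) (P(f, W) = (6 + f)*(6 + W) = (6 + W)*(6 + f))
G(h) = 2 + 3*h*(40 + h² + 12*h) (G(h) = 2 + (h*((36 + 6*h + 6*h + h*h) - 1*(-4)))*3 = 2 + (h*((36 + 6*h + 6*h + h²) + 4))*3 = 2 + (h*((36 + h² + 12*h) + 4))*3 = 2 + (h*(40 + h² + 12*h))*3 = 2 + 3*h*(40 + h² + 12*h))
3079/G(0) = 3079/(2 + 3*0³ + 36*0² + 120*0) = 3079/(2 + 3*0 + 36*0 + 0) = 3079/(2 + 0 + 0 + 0) = 3079/2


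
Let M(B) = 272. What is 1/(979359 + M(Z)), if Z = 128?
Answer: 1/979631 ≈ 1.0208e-6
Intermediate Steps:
1/(979359 + M(Z)) = 1/(979359 + 272) = 1/979631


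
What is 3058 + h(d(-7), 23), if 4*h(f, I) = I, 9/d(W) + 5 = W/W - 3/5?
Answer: 12255/4 ≈ 3063.8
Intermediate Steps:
d(W) = -45/23 (d(W) = 9/(-5 + (W/W - 3/5)) = 9/(-5 + (1 - 3*1/5)) = 9/(-5 + (1 - 3/5)) = 9/(-5 + 2/5) = 9/(-23/5) = 9*(-5/23) = -45/23)
h(f, I) = I/4
3058 + h(d(-7), 23) = 3058 + (1/4)*23 = 3058 + 23/4 = 12255/4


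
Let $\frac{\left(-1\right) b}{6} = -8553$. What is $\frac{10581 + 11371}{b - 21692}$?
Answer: $\frac{10976}{14813} \approx 0.74097$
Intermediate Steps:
$b = 51318$ ($b = \left(-6\right) \left(-8553\right) = 51318$)
$\frac{10581 + 11371}{b - 21692} = \frac{10581 + 11371}{51318 - 21692} = \frac{21952}{29626} = 21952 \cdot \frac{1}{29626} = \frac{10976}{14813}$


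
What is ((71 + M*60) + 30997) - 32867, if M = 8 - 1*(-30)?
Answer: 481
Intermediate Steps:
M = 38 (M = 8 + 30 = 38)
((71 + M*60) + 30997) - 32867 = ((71 + 38*60) + 30997) - 32867 = ((71 + 2280) + 30997) - 32867 = (2351 + 30997) - 32867 = 33348 - 32867 = 481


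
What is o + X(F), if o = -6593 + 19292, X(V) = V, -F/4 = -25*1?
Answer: 12799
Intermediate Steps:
F = 100 (F = -(-100) = -4*(-25) = 100)
o = 12699
o + X(F) = 12699 + 100 = 12799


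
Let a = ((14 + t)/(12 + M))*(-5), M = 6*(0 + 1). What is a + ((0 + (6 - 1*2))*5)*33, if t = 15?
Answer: 11735/18 ≈ 651.94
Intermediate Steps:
M = 6 (M = 6*1 = 6)
a = -145/18 (a = ((14 + 15)/(12 + 6))*(-5) = (29/18)*(-5) = -145/18 ≈ -8.0556)
a + ((0 + (6 - 1*2))*5)*33 = -145/18 + ((0 + (6 - 1*2))*5)*33 = -145/18 + ((0 + (6 - 2))*5)*33 = -145/18 + ((0 + 4)*5)*33 = -145/18 + (4*5)*33 = -145/18 + 20*33 = -145/18 + 660 = 11735/18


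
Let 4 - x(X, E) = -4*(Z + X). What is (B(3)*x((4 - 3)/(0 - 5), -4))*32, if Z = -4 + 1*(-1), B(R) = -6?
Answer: 16128/5 ≈ 3225.6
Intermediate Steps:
Z = -5 (Z = -4 - 1 = -5)
x(X, E) = -16 + 4*X (x(X, E) = 4 - (-4)*(-5 + X) = 4 - (20 - 4*X) = 4 + (-20 + 4*X) = -16 + 4*X)
(B(3)*x((4 - 3)/(0 - 5), -4))*32 = -6*(-16 + 4*((4 - 3)/(0 - 5)))*32 = -6*(-16 + 4*(1/(-5)))*32 = -6*(-16 + 4*(1*(-1/5)))*32 = -6*(-16 + 4*(-1/5))*32 = -6*(-16 - 4/5)*32 = -6*(-84/5)*32 = (504/5)*32 = 16128/5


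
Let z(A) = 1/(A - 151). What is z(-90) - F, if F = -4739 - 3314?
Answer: 1940772/241 ≈ 8053.0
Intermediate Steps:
z(A) = 1/(-151 + A)
F = -8053
z(-90) - F = 1/(-151 - 90) - 1*(-8053) = 1/(-241) + 8053 = -1/241 + 8053 = 1940772/241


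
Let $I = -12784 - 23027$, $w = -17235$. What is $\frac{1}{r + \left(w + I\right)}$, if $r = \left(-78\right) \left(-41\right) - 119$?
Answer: $- \frac{1}{49967} \approx -2.0013 \cdot 10^{-5}$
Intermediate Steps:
$I = -35811$
$r = 3079$ ($r = 3198 - 119 = 3079$)
$\frac{1}{r + \left(w + I\right)} = \frac{1}{3079 - 53046} = \frac{1}{-49967} = - \frac{1}{49967}$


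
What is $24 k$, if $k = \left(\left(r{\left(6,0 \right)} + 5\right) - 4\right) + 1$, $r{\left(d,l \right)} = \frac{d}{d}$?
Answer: $72$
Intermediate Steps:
$r{\left(d,l \right)} = 1$
$k = 3$ ($k = \left(\left(1 + 5\right) - 4\right) + 1 = \left(6 - 4\right) + 1 = 2 + 1 = 3$)
$24 k = 24 \cdot 3 = 72$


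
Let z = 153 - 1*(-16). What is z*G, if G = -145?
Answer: -24505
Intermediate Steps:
z = 169 (z = 153 + 16 = 169)
z*G = 169*(-145) = -24505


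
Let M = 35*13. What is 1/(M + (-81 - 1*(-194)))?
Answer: 1/568 ≈ 0.0017606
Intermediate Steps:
M = 455
1/(M + (-81 - 1*(-194))) = 1/(455 + (-81 - 1*(-194))) = 1/(455 + (-81 + 194)) = 1/(455 + 113) = 1/568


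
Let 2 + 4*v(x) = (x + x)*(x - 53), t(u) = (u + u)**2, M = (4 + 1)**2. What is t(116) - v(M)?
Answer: 108349/2 ≈ 54175.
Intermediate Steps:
M = 25 (M = 5**2 = 25)
t(u) = 4*u**2 (t(u) = (2*u)**2 = 4*u**2)
v(x) = -1/2 + x*(-53 + x)/2 (v(x) = -1/2 + ((x + x)*(x - 53))/4 = -1/2 + ((2*x)*(-53 + x))/4 = -1/2 + (2*x*(-53 + x))/4 = -1/2 + x*(-53 + x)/2)
t(116) - v(M) = 4*116**2 - (-1/2 + (1/2)*25**2 - 53/2*25) = 4*13456 - (-1/2 + (1/2)*625 - 1325/2) = 53824 - (-1/2 + 625/2 - 1325/2) = 53824 - 1*(-701/2) = 53824 + 701/2 = 108349/2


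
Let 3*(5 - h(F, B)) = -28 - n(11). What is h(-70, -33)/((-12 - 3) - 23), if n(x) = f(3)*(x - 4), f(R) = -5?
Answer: -4/57 ≈ -0.070175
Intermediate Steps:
n(x) = 20 - 5*x (n(x) = -5*(x - 4) = -5*(-4 + x) = 20 - 5*x)
h(F, B) = 8/3 (h(F, B) = 5 - (-28 - (20 - 5*11))/3 = 5 - (-28 - (20 - 55))/3 = 5 - (-28 - 1*(-35))/3 = 5 - (-28 + 35)/3 = 5 - ⅓*7 = 5 - 7/3 = 8/3)
h(-70, -33)/((-12 - 3) - 23) = (8/3)/((-12 - 3) - 23) = (8/3)/(-15 - 23) = (8/3)/(-38) = -1/38*8/3 = -4/57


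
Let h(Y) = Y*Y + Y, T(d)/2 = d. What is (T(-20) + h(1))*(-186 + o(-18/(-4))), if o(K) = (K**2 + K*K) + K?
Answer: 5358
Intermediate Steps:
T(d) = 2*d
o(K) = K + 2*K**2 (o(K) = (K**2 + K**2) + K = 2*K**2 + K = K + 2*K**2)
h(Y) = Y + Y**2 (h(Y) = Y**2 + Y = Y + Y**2)
(T(-20) + h(1))*(-186 + o(-18/(-4))) = (2*(-20) + 1*(1 + 1))*(-186 + (-18/(-4))*(1 + 2*(-18/(-4)))) = (-40 + 1*2)*(-186 + (-18*(-1/4))*(1 + 2*(-18*(-1/4)))) = (-40 + 2)*(-186 + 9*(1 + 2*(9/2))/2) = -38*(-186 + 9*(1 + 9)/2) = -38*(-186 + (9/2)*10) = -38*(-186 + 45) = -38*(-141) = 5358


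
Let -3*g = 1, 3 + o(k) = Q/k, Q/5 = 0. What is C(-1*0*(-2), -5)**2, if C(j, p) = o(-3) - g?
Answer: 64/9 ≈ 7.1111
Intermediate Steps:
Q = 0 (Q = 5*0 = 0)
o(k) = -3 (o(k) = -3 + 0/k = -3 + 0 = -3)
g = -1/3 (g = -1/3*1 = -1/3 ≈ -0.33333)
C(j, p) = -8/3 (C(j, p) = -3 - 1*(-1/3) = -3 + 1/3 = -8/3)
C(-1*0*(-2), -5)**2 = (-8/3)**2 = 64/9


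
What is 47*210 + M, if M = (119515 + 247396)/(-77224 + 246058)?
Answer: 1666758491/168834 ≈ 9872.2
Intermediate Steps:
M = 366911/168834 ≈ 2.1732
47*210 + M = 47*210 + 366911/168834 = 9870 + 366911/168834 = 1666758491/168834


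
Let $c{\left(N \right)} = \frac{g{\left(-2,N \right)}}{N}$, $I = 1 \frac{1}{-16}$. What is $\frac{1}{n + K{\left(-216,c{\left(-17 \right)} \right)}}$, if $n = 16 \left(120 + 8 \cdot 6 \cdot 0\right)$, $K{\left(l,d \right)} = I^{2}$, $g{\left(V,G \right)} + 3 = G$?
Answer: $\frac{256}{491521} \approx 0.00052083$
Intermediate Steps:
$g{\left(V,G \right)} = -3 + G$
$I = - \frac{1}{16}$ ($I = 1 \left(- \frac{1}{16}\right) = - \frac{1}{16} \approx -0.0625$)
$c{\left(N \right)} = \frac{-3 + N}{N}$
$K{\left(l,d \right)} = \frac{1}{256}$ ($K{\left(l,d \right)} = \left(- \frac{1}{16}\right)^{2} = \frac{1}{256}$)
$n = 1920$ ($n = 16 \left(120 + 8 \cdot 0\right) = 16 \left(120 + 0\right) = 16 \cdot 120 = 1920$)
$\frac{1}{n + K{\left(-216,c{\left(-17 \right)} \right)}} = \frac{1}{1920 + \frac{1}{256}} = \frac{1}{\frac{491521}{256}} = \frac{256}{491521}$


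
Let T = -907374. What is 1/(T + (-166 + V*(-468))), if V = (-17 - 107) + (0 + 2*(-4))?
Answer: -1/845764 ≈ -1.1824e-6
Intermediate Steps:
V = -132 (V = -124 + (0 - 8) = -124 - 8 = -132)
1/(T + (-166 + V*(-468))) = 1/(-907374 + (-166 - 132*(-468))) = 1/(-907374 + (-166 + 61776)) = 1/(-907374 + 61610) = 1/(-845764) = -1/845764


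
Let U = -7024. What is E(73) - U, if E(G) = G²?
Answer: 12353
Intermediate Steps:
E(73) - U = 73² - 1*(-7024) = 5329 + 7024 = 12353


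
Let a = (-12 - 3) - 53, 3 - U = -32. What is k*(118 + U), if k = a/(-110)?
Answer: 5202/55 ≈ 94.582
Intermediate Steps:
U = 35 (U = 3 - 1*(-32) = 3 + 32 = 35)
a = -68 (a = -15 - 53 = -68)
k = 34/55 (k = -68/(-110) = -68*(-1/110) = 34/55 ≈ 0.61818)
k*(118 + U) = 34*(118 + 35)/55 = (34/55)*153 = 5202/55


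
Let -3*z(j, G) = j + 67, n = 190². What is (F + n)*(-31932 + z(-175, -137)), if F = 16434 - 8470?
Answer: -1405465344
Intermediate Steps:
F = 7964
n = 36100
z(j, G) = -67/3 - j/3 (z(j, G) = -(j + 67)/3 = -(67 + j)/3 = -67/3 - j/3)
(F + n)*(-31932 + z(-175, -137)) = (7964 + 36100)*(-31932 + (-67/3 - ⅓*(-175))) = 44064*(-31932 + (-67/3 + 175/3)) = 44064*(-31932 + 36) = 44064*(-31896) = -1405465344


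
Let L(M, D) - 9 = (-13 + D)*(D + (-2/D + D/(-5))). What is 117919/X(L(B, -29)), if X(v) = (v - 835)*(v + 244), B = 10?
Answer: 2479246975/3746013194 ≈ 0.66184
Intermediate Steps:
L(M, D) = 9 + (-13 + D)*(-2/D + 4*D/5) (L(M, D) = 9 + (-13 + D)*(D + (-2/D + D/(-5))) = 9 + (-13 + D)*(D + (-2/D + D*(-⅕))) = 9 + (-13 + D)*(D + (-2/D - D/5)) = 9 + (-13 + D)*(-2/D + 4*D/5))
X(v) = (-835 + v)*(244 + v)
117919/X(L(B, -29)) = 117919/(-203740 + ((⅕)*(130 - 29*(35 - 52*(-29) + 4*(-29)²))/(-29))² - 591*(130 - 29*(35 - 52*(-29) + 4*(-29)²))/(5*(-29))) = 117919/(-203740 + ((⅕)*(-1/29)*(130 - 29*(35 + 1508 + 4*841)))² - 591*(-1)*(130 - 29*(35 + 1508 + 4*841))/(5*29)) = 117919/(-203740 + ((⅕)*(-1/29)*(130 - 29*(35 + 1508 + 3364)))² - 591*(-1)*(130 - 29*(35 + 1508 + 3364))/(5*29)) = 117919/(-203740 + ((⅕)*(-1/29)*(130 - 29*4907))² - 591*(-1)*(130 - 29*4907)/(5*29)) = 117919/(-203740 + ((⅕)*(-1/29)*(130 - 142303))² - 591*(-1)*(130 - 142303)/(5*29)) = 117919/(-203740 + ((⅕)*(-1/29)*(-142173))² - 591*(-1)*(-142173)/(5*29)) = 117919/(-203740 + (142173/145)² - 591*142173/145) = 117919/(-203740 + 20213161929/21025 - 84024243/145) = 117919/(3746013194/21025) = 117919*(21025/3746013194) = 2479246975/3746013194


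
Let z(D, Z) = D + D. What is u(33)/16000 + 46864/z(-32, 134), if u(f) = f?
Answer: -11715967/16000 ≈ -732.25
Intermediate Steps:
z(D, Z) = 2*D
u(33)/16000 + 46864/z(-32, 134) = 33/16000 + 46864/((2*(-32))) = 33*(1/16000) + 46864/(-64) = 33/16000 + 46864*(-1/64) = 33/16000 - 2929/4 = -11715967/16000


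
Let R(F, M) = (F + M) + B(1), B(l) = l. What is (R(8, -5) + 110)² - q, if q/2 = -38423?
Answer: 89842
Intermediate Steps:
q = -76846 (q = 2*(-38423) = -76846)
R(F, M) = 1 + F + M (R(F, M) = (F + M) + 1 = 1 + F + M)
(R(8, -5) + 110)² - q = ((1 + 8 - 5) + 110)² - 1*(-76846) = (4 + 110)² + 76846 = 114² + 76846 = 12996 + 76846 = 89842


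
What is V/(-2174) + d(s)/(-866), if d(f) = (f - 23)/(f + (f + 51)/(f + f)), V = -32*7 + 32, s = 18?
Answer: 9967362/112490369 ≈ 0.088606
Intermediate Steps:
V = -192 (V = -224 + 32 = -192)
d(f) = (-23 + f)/(f + (51 + f)/(2*f)) (d(f) = (-23 + f)/(f + (51 + f)/((2*f))) = (-23 + f)/(f + (51 + f)*(1/(2*f))) = (-23 + f)/(f + (51 + f)/(2*f)))
V/(-2174) + d(s)/(-866) = -192/(-2174) + (2*18*(-23 + 18)/(51 + 18 + 2*18²))/(-866) = -192*(-1/2174) + (2*18*(-5)/(51 + 18 + 2*324))*(-1/866) = 96/1087 + (2*18*(-5)/(51 + 18 + 648))*(-1/866) = 96/1087 + (2*18*(-5)/717)*(-1/866) = 96/1087 + (2*18*(1/717)*(-5))*(-1/866) = 96/1087 - 60/239*(-1/866) = 96/1087 + 30/103487 = 9967362/112490369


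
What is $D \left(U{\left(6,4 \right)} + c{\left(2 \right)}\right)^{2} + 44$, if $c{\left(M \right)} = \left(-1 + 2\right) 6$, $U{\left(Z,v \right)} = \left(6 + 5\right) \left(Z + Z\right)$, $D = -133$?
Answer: $-2532808$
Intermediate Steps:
$U{\left(Z,v \right)} = 22 Z$ ($U{\left(Z,v \right)} = 11 \cdot 2 Z = 22 Z$)
$c{\left(M \right)} = 6$ ($c{\left(M \right)} = 1 \cdot 6 = 6$)
$D \left(U{\left(6,4 \right)} + c{\left(2 \right)}\right)^{2} + 44 = - 133 \left(22 \cdot 6 + 6\right)^{2} + 44 = - 133 \left(132 + 6\right)^{2} + 44 = - 133 \cdot 138^{2} + 44 = \left(-133\right) 19044 + 44 = -2532852 + 44 = -2532808$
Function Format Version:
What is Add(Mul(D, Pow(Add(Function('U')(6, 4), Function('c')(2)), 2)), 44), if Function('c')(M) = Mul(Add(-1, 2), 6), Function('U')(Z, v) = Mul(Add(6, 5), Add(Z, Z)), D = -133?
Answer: -2532808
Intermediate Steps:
Function('U')(Z, v) = Mul(22, Z) (Function('U')(Z, v) = Mul(11, Mul(2, Z)) = Mul(22, Z))
Function('c')(M) = 6 (Function('c')(M) = Mul(1, 6) = 6)
Add(Mul(D, Pow(Add(Function('U')(6, 4), Function('c')(2)), 2)), 44) = Add(Mul(-133, Pow(Add(Mul(22, 6), 6), 2)), 44) = Add(Mul(-133, Pow(Add(132, 6), 2)), 44) = Add(Mul(-133, Pow(138, 2)), 44) = Add(Mul(-133, 19044), 44) = Add(-2532852, 44) = -2532808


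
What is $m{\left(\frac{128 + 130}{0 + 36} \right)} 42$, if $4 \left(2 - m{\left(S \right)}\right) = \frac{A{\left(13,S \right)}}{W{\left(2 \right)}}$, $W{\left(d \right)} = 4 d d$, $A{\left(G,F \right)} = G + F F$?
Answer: $\frac{16037}{384} \approx 41.763$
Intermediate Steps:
$A{\left(G,F \right)} = G + F^{2}$
$W{\left(d \right)} = 4 d^{2}$
$m{\left(S \right)} = \frac{115}{64} - \frac{S^{2}}{64}$ ($m{\left(S \right)} = 2 - \frac{\left(13 + S^{2}\right) \frac{1}{4 \cdot 2^{2}}}{4} = 2 - \frac{\left(13 + S^{2}\right) \frac{1}{4 \cdot 4}}{4} = 2 - \frac{\left(13 + S^{2}\right) \frac{1}{16}}{4} = 2 - \frac{\frac{13}{16} + \frac{S^{2}}{16}}{4} = 2 - \left(\frac{13}{64} + \frac{S^{2}}{64}\right) = \frac{115}{64} - \frac{S^{2}}{64}$)
$m{\left(\frac{128 + 130}{0 + 36} \right)} 42 = \left(\frac{115}{64} - \frac{\left(\frac{128 + 130}{0 + 36}\right)^{2}}{64}\right) 42 = \left(\frac{115}{64} - \frac{\left(\frac{258}{36}\right)^{2}}{64}\right) 42 = \left(\frac{115}{64} - \frac{\left(258 \cdot \frac{1}{36}\right)^{2}}{64}\right) 42 = \left(\frac{115}{64} - \frac{\left(\frac{43}{6}\right)^{2}}{64}\right) 42 = \left(\frac{115}{64} - \frac{1849}{2304}\right) 42 = \frac{2291}{2304} \cdot 42 = \frac{16037}{384}$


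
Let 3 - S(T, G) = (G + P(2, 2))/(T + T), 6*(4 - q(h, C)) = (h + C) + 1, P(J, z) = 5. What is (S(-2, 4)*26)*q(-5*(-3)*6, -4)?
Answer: -5733/4 ≈ -1433.3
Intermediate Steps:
q(h, C) = 23/6 - C/6 - h/6 (q(h, C) = 4 - ((h + C) + 1)/6 = 4 - ((C + h) + 1)/6 = 4 - (1 + C + h)/6 = 4 + (-⅙ - C/6 - h/6) = 23/6 - C/6 - h/6)
S(T, G) = 3 - (5 + G)/(2*T) (S(T, G) = 3 - (G + 5)/(T + T) = 3 - (5 + G)/(2*T))
(S(-2, 4)*26)*q(-5*(-3)*6, -4) = (((½)*(-5 - 1*4 + 6*(-2))/(-2))*26)*(23/6 - ⅙*(-4) - (-5*(-3))*6/6) = (((½)*(-½)*(-5 - 4 - 12))*26)*(23/6 + ⅔ - 5*6/2) = (((½)*(-½)*(-21))*26)*(23/6 + ⅔ - ⅙*90) = ((21/4)*26)*(23/6 + ⅔ - 15) = (273/2)*(-21/2) = -5733/4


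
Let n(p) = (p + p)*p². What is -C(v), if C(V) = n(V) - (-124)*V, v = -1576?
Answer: 7829057376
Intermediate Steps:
n(p) = 2*p³ (n(p) = (2*p)*p² = 2*p³)
C(V) = 2*V³ + 124*V (C(V) = 2*V³ - (-124)*V = 2*V³ + 124*V)
-C(v) = -2*(-1576)*(62 + (-1576)²) = -2*(-1576)*(62 + 2483776) = -2*(-1576)*2483838 = -1*(-7829057376) = 7829057376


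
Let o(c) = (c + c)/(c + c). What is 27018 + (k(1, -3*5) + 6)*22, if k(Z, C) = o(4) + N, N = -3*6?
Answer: 26776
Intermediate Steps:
o(c) = 1 (o(c) = (2*c)/((2*c)) = (2*c)*(1/(2*c)) = 1)
N = -18
k(Z, C) = -17 (k(Z, C) = 1 - 18 = -17)
27018 + (k(1, -3*5) + 6)*22 = 27018 + (-17 + 6)*22 = 27018 - 11*22 = 27018 - 242 = 26776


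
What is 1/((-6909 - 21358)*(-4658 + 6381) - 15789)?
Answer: -1/48719830 ≈ -2.0526e-8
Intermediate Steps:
1/((-6909 - 21358)*(-4658 + 6381) - 15789) = 1/(-28267*1723 - 15789) = 1/(-48704041 - 15789) = 1/(-48719830) = -1/48719830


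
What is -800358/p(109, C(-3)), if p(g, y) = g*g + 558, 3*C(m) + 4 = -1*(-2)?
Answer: -800358/12439 ≈ -64.343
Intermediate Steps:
C(m) = -2/3 (C(m) = -4/3 + (-1*(-2))/3 = -4/3 + (1/3)*2 = -4/3 + 2/3 = -2/3)
p(g, y) = 558 + g**2 (p(g, y) = g**2 + 558 = 558 + g**2)
-800358/p(109, C(-3)) = -800358/(558 + 109**2) = -800358/(558 + 11881) = -800358/12439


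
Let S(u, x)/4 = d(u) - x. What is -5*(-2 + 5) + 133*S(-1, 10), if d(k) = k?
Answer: -5867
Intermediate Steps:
S(u, x) = -4*x + 4*u (S(u, x) = 4*(u - x) = -4*x + 4*u)
-5*(-2 + 5) + 133*S(-1, 10) = -5*(-2 + 5) + 133*(-4*10 + 4*(-1)) = -5*3 + 133*(-40 - 4) = -15 + 133*(-44) = -15 - 5852 = -5867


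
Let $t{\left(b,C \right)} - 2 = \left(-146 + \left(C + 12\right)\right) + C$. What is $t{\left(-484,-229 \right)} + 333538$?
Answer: $332948$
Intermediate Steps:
$t{\left(b,C \right)} = -132 + 2 C$ ($t{\left(b,C \right)} = 2 + \left(\left(-146 + \left(C + 12\right)\right) + C\right) = 2 + \left(\left(-146 + \left(12 + C\right)\right) + C\right) = 2 + \left(\left(-134 + C\right) + C\right) = 2 + \left(-134 + 2 C\right) = -132 + 2 C$)
$t{\left(-484,-229 \right)} + 333538 = \left(-132 + 2 \left(-229\right)\right) + 333538 = \left(-132 - 458\right) + 333538 = -590 + 333538 = 332948$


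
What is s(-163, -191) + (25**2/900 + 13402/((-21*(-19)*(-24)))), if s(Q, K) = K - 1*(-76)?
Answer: -138499/1197 ≈ -115.71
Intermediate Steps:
s(Q, K) = 76 + K (s(Q, K) = K + 76 = 76 + K)
s(-163, -191) + (25**2/900 + 13402/((-21*(-19)*(-24)))) = (76 - 191) + (25**2/900 + 13402/((-21*(-19)*(-24)))) = -115 + (625*(1/900) + 13402/((399*(-24)))) = -115 + (25/36 + 13402/(-9576)) = -115 + (25/36 + 13402*(-1/9576)) = -115 + (25/36 - 6701/4788) = -115 - 844/1197 = -138499/1197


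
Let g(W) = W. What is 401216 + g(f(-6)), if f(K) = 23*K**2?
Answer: 402044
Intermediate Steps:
401216 + g(f(-6)) = 401216 + 23*(-6)**2 = 401216 + 23*36 = 401216 + 828 = 402044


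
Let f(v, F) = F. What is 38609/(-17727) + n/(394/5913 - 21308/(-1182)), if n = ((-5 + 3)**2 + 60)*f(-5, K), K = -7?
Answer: -2516180100331/93406452501 ≈ -26.938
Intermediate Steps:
n = -448 (n = ((-5 + 3)**2 + 60)*(-7) = ((-2)**2 + 60)*(-7) = (4 + 60)*(-7) = 64*(-7) = -448)
38609/(-17727) + n/(394/5913 - 21308/(-1182)) = 38609/(-17727) - 448/(394/5913 - 21308/(-1182)) = 38609*(-1/17727) - 448/(394*(1/5913) - 21308*(-1/1182)) = -38609/17727 - 448/(394/5913 + 10654/591) = -38609/17727 - 448/21076652/1164861 = -38609/17727 - 448*1164861/21076652 = -38609/17727 - 130464432/5269163 = -2516180100331/93406452501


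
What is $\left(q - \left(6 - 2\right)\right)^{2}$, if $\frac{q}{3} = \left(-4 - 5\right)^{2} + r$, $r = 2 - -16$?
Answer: $85849$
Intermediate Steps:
$r = 18$ ($r = 2 + 16 = 18$)
$q = 297$ ($q = 3 \left(\left(-4 - 5\right)^{2} + 18\right) = 3 \left(\left(-9\right)^{2} + 18\right) = 3 \left(81 + 18\right) = 3 \cdot 99 = 297$)
$\left(q - \left(6 - 2\right)\right)^{2} = \left(297 - \left(6 - 2\right)\right)^{2} = \left(297 - 4\right)^{2} = 293^{2} = 85849$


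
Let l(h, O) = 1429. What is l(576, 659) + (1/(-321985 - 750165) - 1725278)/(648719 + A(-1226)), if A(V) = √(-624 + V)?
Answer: 214521459133201240277/150399894981604550 + 616585602567*I*√74/30079978996320910 ≈ 1426.3 + 0.00017633*I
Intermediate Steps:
l(576, 659) + (1/(-321985 - 750165) - 1725278)/(648719 + A(-1226)) = 1429 + (1/(-321985 - 750165) - 1725278)/(648719 + √(-624 - 1226)) = 1429 + (1/(-1072150) - 1725278)/(648719 + √(-1850)) = 1429 + (-1/1072150 - 1725278)/(648719 + 5*I*√74) = 1429 - 1849756807701/(1072150*(648719 + 5*I*√74))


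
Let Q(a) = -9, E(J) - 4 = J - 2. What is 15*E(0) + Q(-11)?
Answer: 21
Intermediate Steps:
E(J) = 2 + J (E(J) = 4 + (J - 2) = 4 + (-2 + J) = 2 + J)
15*E(0) + Q(-11) = 15*(2 + 0) - 9 = 15*2 - 9 = 30 - 9 = 21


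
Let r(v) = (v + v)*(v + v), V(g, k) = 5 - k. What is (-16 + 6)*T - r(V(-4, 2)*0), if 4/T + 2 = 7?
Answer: -8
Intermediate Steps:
r(v) = 4*v**2 (r(v) = (2*v)*(2*v) = 4*v**2)
T = 4/5 (T = 4/(-2 + 7) = 4/5 ≈ 0.80000)
(-16 + 6)*T - r(V(-4, 2)*0) = (-16 + 6)*(4/5) - 4*((5 - 1*2)*0)**2 = -10*4/5 - 4*((5 - 2)*0)**2 = -8 - 4*(3*0)**2 = -8 - 4*0**2 = -8 - 4*0 = -8 - 1*0 = -8 + 0 = -8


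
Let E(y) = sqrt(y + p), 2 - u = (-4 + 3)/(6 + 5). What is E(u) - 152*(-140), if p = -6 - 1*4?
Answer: 21280 + I*sqrt(957)/11 ≈ 21280.0 + 2.8123*I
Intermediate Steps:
p = -10 (p = -6 - 4 = -10)
u = 23/11 (u = 2 - (-4 + 3)/(6 + 5) = 2 - (-1)/11 = 2 - 1*(-1/11) = 2 + 1/11 = 23/11 ≈ 2.0909)
E(y) = sqrt(-10 + y) (E(y) = sqrt(y - 10) = sqrt(-10 + y))
E(u) - 152*(-140) = sqrt(-10 + 23/11) - 152*(-140) = sqrt(-87/11) + 21280 = I*sqrt(957)/11 + 21280 = 21280 + I*sqrt(957)/11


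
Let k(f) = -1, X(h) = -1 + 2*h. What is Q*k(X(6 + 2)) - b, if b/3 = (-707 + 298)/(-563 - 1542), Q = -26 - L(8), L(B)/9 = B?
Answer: 205063/2105 ≈ 97.417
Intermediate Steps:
L(B) = 9*B
Q = -98 (Q = -26 - 9*8 = -26 - 1*72 = -26 - 72 = -98)
b = 1227/2105 (b = 3*((-707 + 298)/(-563 - 1542)) = 3*(-409/(-2105)) = 3*(-409*(-1/2105)) = 3*(409/2105) = 1227/2105 ≈ 0.58290)
Q*k(X(6 + 2)) - b = -98*(-1) - 1*1227/2105 = 98 - 1227/2105 = 205063/2105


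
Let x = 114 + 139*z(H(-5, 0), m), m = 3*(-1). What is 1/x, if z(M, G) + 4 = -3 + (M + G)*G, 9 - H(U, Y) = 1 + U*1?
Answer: -1/5029 ≈ -0.00019885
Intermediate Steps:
H(U, Y) = 8 - U (H(U, Y) = 9 - (1 + U*1) = 9 - (1 + U) = 9 + (-1 - U) = 8 - U)
m = -3
z(M, G) = -7 + G*(G + M) (z(M, G) = -4 + (-3 + (M + G)*G) = -4 + (-3 + (G + M)*G) = -4 + (-3 + G*(G + M)) = -7 + G*(G + M))
x = -5029 (x = 114 + 139*(-7 + (-3)² - 3*(8 - 1*(-5))) = 114 + 139*(-7 + 9 - 3*(8 + 5)) = 114 + 139*(-7 + 9 - 3*13) = 114 + 139*(-7 + 9 - 39) = 114 + 139*(-37) = 114 - 5143 = -5029)
1/x = 1/(-5029) = -1/5029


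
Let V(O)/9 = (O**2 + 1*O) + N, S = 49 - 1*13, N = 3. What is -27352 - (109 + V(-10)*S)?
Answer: -57593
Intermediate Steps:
S = 36 (S = 49 - 13 = 36)
V(O) = 27 + 9*O + 9*O**2 (V(O) = 9*((O**2 + 1*O) + 3) = 9*((O**2 + O) + 3) = 9*((O + O**2) + 3) = 9*(3 + O + O**2) = 27 + 9*O + 9*O**2)
-27352 - (109 + V(-10)*S) = -27352 - (109 + (27 + 9*(-10) + 9*(-10)**2)*36) = -27352 - (109 + (27 - 90 + 9*100)*36) = -27352 - (109 + (27 - 90 + 900)*36) = -27352 - (109 + 837*36) = -27352 - (109 + 30132) = -27352 - 1*30241 = -27352 - 30241 = -57593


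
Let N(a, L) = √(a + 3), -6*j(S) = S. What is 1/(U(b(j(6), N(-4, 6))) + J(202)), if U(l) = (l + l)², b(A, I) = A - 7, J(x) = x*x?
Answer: 1/41060 ≈ 2.4355e-5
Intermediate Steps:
j(S) = -S/6
N(a, L) = √(3 + a)
J(x) = x²
b(A, I) = -7 + A
U(l) = 4*l² (U(l) = (2*l)² = 4*l²)
1/(U(b(j(6), N(-4, 6))) + J(202)) = 1/(4*(-7 - ⅙*6)² + 202²) = 1/(4*(-7 - 1)² + 40804) = 1/(4*(-8)² + 40804) = 1/(4*64 + 40804) = 1/(256 + 40804) = 1/41060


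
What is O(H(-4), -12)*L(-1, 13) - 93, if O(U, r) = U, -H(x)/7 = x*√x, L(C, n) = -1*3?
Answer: -93 - 168*I ≈ -93.0 - 168.0*I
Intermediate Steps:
L(C, n) = -3
H(x) = -7*x^(3/2) (H(x) = -7*x*√x = -7*x^(3/2))
O(H(-4), -12)*L(-1, 13) - 93 = -(-56)*I*(-3) - 93 = (56*I)*(-3) - 93 = -168*I - 93 = -93 - 168*I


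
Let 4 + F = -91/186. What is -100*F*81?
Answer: 1127250/31 ≈ 36363.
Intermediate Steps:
F = -835/186 (F = -4 - 91/186 = -835/186 ≈ -4.4893)
-100*F*81 = -100*(-835/186)*81 = (41750/93)*81 = 1127250/31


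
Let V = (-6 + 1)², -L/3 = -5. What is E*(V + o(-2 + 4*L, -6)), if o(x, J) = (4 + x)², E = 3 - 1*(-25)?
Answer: 108332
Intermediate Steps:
E = 28 (E = 3 + 25 = 28)
L = 15 (L = -3*(-5) = 15)
V = 25 (V = (-5)² = 25)
E*(V + o(-2 + 4*L, -6)) = 28*(25 + (4 + (-2 + 4*15))²) = 28*(25 + (4 + (-2 + 60))²) = 28*(25 + (4 + 58)²) = 28*(25 + 62²) = 28*(25 + 3844) = 28*3869 = 108332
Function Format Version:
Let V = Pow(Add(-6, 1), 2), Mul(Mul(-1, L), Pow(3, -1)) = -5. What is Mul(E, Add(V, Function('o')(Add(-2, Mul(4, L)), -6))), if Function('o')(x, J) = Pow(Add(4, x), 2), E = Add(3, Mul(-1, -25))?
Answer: 108332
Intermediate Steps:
E = 28 (E = Add(3, 25) = 28)
L = 15 (L = Mul(-3, -5) = 15)
V = 25 (V = Pow(-5, 2) = 25)
Mul(E, Add(V, Function('o')(Add(-2, Mul(4, L)), -6))) = Mul(28, Add(25, Pow(Add(4, Add(-2, Mul(4, 15))), 2))) = Mul(28, Add(25, Pow(Add(4, Add(-2, 60)), 2))) = Mul(28, Add(25, Pow(Add(4, 58), 2))) = Mul(28, Add(25, Pow(62, 2))) = Mul(28, Add(25, 3844)) = Mul(28, 3869) = 108332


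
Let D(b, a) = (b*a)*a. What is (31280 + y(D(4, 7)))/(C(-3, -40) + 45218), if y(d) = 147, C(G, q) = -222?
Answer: 31427/44996 ≈ 0.69844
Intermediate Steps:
D(b, a) = b*a² (D(b, a) = (a*b)*a = b*a²)
(31280 + y(D(4, 7)))/(C(-3, -40) + 45218) = (31280 + 147)/(-222 + 45218) = 31427/44996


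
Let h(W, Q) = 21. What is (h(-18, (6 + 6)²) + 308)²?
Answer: 108241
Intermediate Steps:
(h(-18, (6 + 6)²) + 308)² = (21 + 308)² = 329² = 108241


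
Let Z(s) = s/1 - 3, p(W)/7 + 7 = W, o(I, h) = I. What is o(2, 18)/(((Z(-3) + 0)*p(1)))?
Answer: 1/126 ≈ 0.0079365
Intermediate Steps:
p(W) = -49 + 7*W
Z(s) = -3 + s (Z(s) = s*1 - 3 = s - 3 = -3 + s)
o(2, 18)/(((Z(-3) + 0)*p(1))) = 2/((((-3 - 3) + 0)*(-49 + 7*1))) = 2/(((-6 + 0)*(-49 + 7))) = 2/((-6*(-42))) = 2/252 = 2*(1/252) = 1/126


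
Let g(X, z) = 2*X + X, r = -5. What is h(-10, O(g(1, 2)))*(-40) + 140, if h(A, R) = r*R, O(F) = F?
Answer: 740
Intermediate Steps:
g(X, z) = 3*X
h(A, R) = -5*R
h(-10, O(g(1, 2)))*(-40) + 140 = -15*(-40) + 140 = 600 + 140 = 740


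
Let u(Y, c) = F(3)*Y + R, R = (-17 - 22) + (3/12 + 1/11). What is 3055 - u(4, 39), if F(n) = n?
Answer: 135593/44 ≈ 3081.7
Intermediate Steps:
R = -1701/44 (R = -39 + (3*(1/12) + 1*(1/11)) = -39 + (1/4 + 1/11) = -39 + 15/44 = -1701/44 ≈ -38.659)
u(Y, c) = -1701/44 + 3*Y (u(Y, c) = 3*Y - 1701/44 = -1701/44 + 3*Y)
3055 - u(4, 39) = 3055 - (-1701/44 + 3*4) = 3055 - (-1701/44 + 12) = 3055 - 1*(-1173/44) = 3055 + 1173/44 = 135593/44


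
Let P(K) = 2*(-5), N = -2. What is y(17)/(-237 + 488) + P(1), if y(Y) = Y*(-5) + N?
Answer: -2597/251 ≈ -10.347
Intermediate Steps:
y(Y) = -2 - 5*Y (y(Y) = Y*(-5) - 2 = -5*Y - 2 = -2 - 5*Y)
P(K) = -10
y(17)/(-237 + 488) + P(1) = (-2 - 5*17)/(-237 + 488) - 10 = (-2 - 85)/251 - 10 = (1/251)*(-87) - 10 = -87/251 - 10 = -2597/251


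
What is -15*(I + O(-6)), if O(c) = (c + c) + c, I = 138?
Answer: -1800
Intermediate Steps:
O(c) = 3*c (O(c) = 2*c + c = 3*c)
-15*(I + O(-6)) = -15*(138 + 3*(-6)) = -15*(138 - 18) = -15*120 = -1800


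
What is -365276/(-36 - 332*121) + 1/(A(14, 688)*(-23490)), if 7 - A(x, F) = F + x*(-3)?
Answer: 685354122571/75440812860 ≈ 9.0847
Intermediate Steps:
A(x, F) = 7 - F + 3*x (A(x, F) = 7 - (F + x*(-3)) = 7 - (F - 3*x) = 7 + (-F + 3*x) = 7 - F + 3*x)
-365276/(-36 - 332*121) + 1/(A(14, 688)*(-23490)) = -365276/(-36 - 332*121) + 1/((7 - 1*688 + 3*14)*(-23490)) = -365276/(-36 - 40172) - 1/23490/(7 - 688 + 42) = -365276/(-40208) - 1/23490/(-639) = -365276*(-1/40208) - 1/639*(-1/23490) = 91319/10052 + 1/15010110 = 685354122571/75440812860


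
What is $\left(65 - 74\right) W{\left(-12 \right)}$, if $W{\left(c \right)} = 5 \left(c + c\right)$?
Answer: $1080$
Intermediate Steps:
$W{\left(c \right)} = 10 c$ ($W{\left(c \right)} = 5 \cdot 2 c = 10 c$)
$\left(65 - 74\right) W{\left(-12 \right)} = \left(65 - 74\right) 10 \left(-12\right) = \left(-9\right) \left(-120\right) = 1080$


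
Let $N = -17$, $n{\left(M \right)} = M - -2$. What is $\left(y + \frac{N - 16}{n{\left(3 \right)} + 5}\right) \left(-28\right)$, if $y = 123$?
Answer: $- \frac{16758}{5} \approx -3351.6$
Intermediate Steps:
$n{\left(M \right)} = 2 + M$ ($n{\left(M \right)} = M + 2 = 2 + M$)
$\left(y + \frac{N - 16}{n{\left(3 \right)} + 5}\right) \left(-28\right) = \left(123 + \frac{-17 - 16}{\left(2 + 3\right) + 5}\right) \left(-28\right) = \left(123 - \frac{33}{5 + 5}\right) \left(-28\right) = \left(123 - \frac{33}{10}\right) \left(-28\right) = \frac{1197}{10} \left(-28\right) = - \frac{16758}{5}$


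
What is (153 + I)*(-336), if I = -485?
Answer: 111552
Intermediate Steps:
(153 + I)*(-336) = (153 - 485)*(-336) = -332*(-336) = 111552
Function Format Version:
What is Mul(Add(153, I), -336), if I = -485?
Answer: 111552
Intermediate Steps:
Mul(Add(153, I), -336) = Mul(Add(153, -485), -336) = Mul(-332, -336) = 111552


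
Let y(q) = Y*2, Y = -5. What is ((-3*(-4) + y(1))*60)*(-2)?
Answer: -240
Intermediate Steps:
y(q) = -10 (y(q) = -5*2 = -10)
((-3*(-4) + y(1))*60)*(-2) = ((-3*(-4) - 10)*60)*(-2) = ((12 - 10)*60)*(-2) = (2*60)*(-2) = 120*(-2) = -240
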